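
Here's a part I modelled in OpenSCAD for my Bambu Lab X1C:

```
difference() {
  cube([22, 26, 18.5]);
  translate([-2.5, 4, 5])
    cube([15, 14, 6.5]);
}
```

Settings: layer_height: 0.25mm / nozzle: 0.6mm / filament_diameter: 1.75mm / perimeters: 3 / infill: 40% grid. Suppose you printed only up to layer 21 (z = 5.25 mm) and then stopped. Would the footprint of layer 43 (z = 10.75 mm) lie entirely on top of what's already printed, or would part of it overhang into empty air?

entirely on top

Compare the two slices. At z = 5.25: the 22×26 cube contributes its full rectangle (area 572.00 mm²); the cube at (-2.5, 4) (footprint 15×14) is included at this height (area 210.00 mm²); Taking the first minus the rest: starting from the 22×26 cube (572.00 mm²), the 15×14 cube at (-2.5, 4) partially overlaps it — only the 175.00 mm² overlap (of its 210.00 mm²) is removed, clipping the outline — area = 397.00 mm². At z = 10.75: the cube (footprint 22×26) is included at this height (area 572.00 mm²); the 15×14 cube at (-2.5, 4) contributes its full rectangle (area 210.00 mm²); After the difference (first − rest): starting from the 22×26 cube (572.00 mm²), the 15×14 cube at (-2.5, 4) partially overlaps it — only the 175.00 mm² overlap (of its 210.00 mm²) is removed, clipping the outline — area = 397.00 mm². Checking containment: the cross-section at z = 10.75 is a subset of the cross-section at z = 5.25.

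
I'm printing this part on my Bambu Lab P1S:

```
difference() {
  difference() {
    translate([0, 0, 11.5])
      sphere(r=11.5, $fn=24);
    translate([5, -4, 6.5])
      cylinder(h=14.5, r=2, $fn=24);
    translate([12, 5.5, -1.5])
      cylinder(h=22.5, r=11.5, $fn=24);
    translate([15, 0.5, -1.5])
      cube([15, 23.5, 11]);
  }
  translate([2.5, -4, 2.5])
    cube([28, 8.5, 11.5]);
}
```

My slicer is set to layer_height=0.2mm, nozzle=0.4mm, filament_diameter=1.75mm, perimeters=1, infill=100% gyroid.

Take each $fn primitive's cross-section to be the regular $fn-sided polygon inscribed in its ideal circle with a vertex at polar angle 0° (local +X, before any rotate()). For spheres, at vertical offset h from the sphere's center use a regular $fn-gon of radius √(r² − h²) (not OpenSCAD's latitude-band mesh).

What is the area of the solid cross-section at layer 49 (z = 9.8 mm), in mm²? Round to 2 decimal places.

267.92 mm²

At z = 9.8 mm: the r=11.5 sphere slices to a regular 24-gon of circumradius 11.374 (√(r²−h²) with h=1.7 from center) (area = (24/2)·11.374²·sin(360°/24) = 401.77 mm²); the cylinder at (5, -4): section is a regular 24-gon, circumradius r=2 (area = (24/2)·2.000²·sin(360°/24) = 12.42 mm²); the r=11.5 cylinder at (12, 5.5) contributes a regular 24-gon of circumradius 11.5 (area = (24/2)·11.500²·sin(360°/24) = 410.75 mm²); the cube at (15, 0.5) does not reach this height (z outside [-1.5, 9.5]); Subtracting the remaining from the first: starting from the r=11.5 sphere (401.77 mm²), the r=2 cylinder at (5, -4) lies wholly inside it (removes its full 12.42 mm² and its 12.53 mm outline becomes a hole wall); the r=11.5 cylinder at (12, 5.5) partially overlaps it — only the 119.30 mm² overlap (of its 410.75 mm²) is removed, clipping the outline — area = 270.04 mm²; the 28×8.5 cube at (2.5, -4) contributes its full rectangle (area 238.00 mm²); Taking the first minus the rest: starting from the result so far (270.04 mm²), the 28×8.5 cube at (2.5, -4) partially overlaps it — only the 2.13 mm² overlap (of its 238.00 mm²) is removed, clipping the outline — area = 267.92 mm². Overall, the cross-section is a single solid region. Net area = 267.92 mm².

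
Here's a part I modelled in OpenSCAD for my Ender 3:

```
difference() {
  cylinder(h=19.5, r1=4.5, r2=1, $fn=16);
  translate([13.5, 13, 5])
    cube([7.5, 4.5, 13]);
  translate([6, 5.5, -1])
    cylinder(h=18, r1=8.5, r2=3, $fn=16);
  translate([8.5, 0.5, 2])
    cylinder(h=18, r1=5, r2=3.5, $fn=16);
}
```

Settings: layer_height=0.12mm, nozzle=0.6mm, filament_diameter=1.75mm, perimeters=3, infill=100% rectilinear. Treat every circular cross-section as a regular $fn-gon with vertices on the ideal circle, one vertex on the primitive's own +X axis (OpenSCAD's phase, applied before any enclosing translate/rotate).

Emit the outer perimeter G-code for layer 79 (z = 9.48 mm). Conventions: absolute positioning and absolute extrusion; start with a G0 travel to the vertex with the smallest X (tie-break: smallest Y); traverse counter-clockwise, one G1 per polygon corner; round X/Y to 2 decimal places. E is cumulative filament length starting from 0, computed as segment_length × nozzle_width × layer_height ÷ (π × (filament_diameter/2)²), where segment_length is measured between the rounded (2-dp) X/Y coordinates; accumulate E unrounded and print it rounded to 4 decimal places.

G0 X-2.80 Y0.00 Z9.48
G1 X-2.59 Y-1.07 E0.0326
G1 X-1.98 Y-1.98 E0.0654
G1 X-1.07 Y-2.59 E0.0982
G1 X0.00 Y-2.80 E0.1309
G1 X1.07 Y-2.59 E0.1635
G1 X1.98 Y-1.98 E0.1963
G1 X2.59 Y-1.07 E0.2291
G1 X2.80 Y0.00 E0.2617
G1 X2.59 Y1.07 E0.2944
G1 X1.98 Y1.98 E0.3272
G1 X1.07 Y2.59 E0.3600
G1 X0.00 Y2.80 E0.3926
G1 X-1.07 Y2.59 E0.4252
G1 X-1.98 Y1.98 E0.4580
G1 X-2.59 Y1.07 E0.4908
G1 X-2.80 Y0.00 E0.5235

At z = 9.48 mm: the cone contributes a regular 16-gon of circumradius 2.798 (interpolated between r1=4.5 and r2=1 at t=0.486); the 7.5×4.5 cube at (13.5, 13) contributes its full rectangle; the cone at (6, 5.5): at t=0.582 of its height the radius interpolates to r₁+(r₂−r₁)t = 5.298, giving a regular 16-gon of that circumradius; the cone at (8.5, 0.5): at t=0.416 of its height the radius interpolates to r₁+(r₂−r₁)t = 4.377, giving a regular 16-gon of that circumradius; Subtracting the remaining from the first: starting from the cone, the 7.5×4.5 cube at (13.5, 13) misses the remaining region (no effect); the cone at (6, 5.5) misses the remaining region (no effect); the cone at (8.5, 0.5) misses the remaining region (no effect) — 1 connected region. The outline is a single polygon with 16 vertices. Extrusion per mm of travel: 0.6 × 0.12 / (π × 0.875²) = 0.029934. Accumulating E over each segment gives final E = 0.5235.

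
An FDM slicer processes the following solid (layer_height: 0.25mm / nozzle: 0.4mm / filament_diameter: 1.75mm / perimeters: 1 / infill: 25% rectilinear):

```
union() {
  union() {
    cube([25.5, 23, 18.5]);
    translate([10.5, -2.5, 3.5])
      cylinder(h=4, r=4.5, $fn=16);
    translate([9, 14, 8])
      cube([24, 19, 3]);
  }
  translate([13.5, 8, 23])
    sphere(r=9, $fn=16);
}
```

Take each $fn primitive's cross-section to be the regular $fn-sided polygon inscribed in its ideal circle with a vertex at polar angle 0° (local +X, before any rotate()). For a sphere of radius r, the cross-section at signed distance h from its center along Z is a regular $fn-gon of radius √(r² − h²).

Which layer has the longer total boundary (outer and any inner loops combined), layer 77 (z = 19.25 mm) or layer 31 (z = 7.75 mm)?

Layer 77 (z = 19.25): the cube is absent (z outside [0, 18.5]); the cylinder at (10.5, -2.5) is not intersected at this z (z outside [3.5, 7.5]); the cube at (9, 14) does not reach this height (z outside [8, 11]); Merging all regions: nothing is present at this height; the r=9 sphere at (13.5, 8) slices to a regular 16-gon of circumradius 8.182 (√(r²−h²) with h=3.75 from center) (perimeter = 2·16·8.182·sin(180°/16) = 51.08 mm); Merging all regions: only the r=9 sphere at (13.5, 8) is present, so the union is just that shape — boundary = 51.08 mm. So its perimeter = 51.08 mm. Layer 31 (z = 7.75): the cube (footprint 25.5×23) is included at this height (perimeter 97.00 mm); the cylinder at (10.5, -2.5) does not reach this height (z outside [3.5, 7.5]); the cube at (9, 14) is not intersected at this z (z outside [8, 11]); Merging all regions: only the 25.5×23 cube is present, so the union is just that shape — boundary = 97.00 mm; the sphere at (13.5, 8) does not reach this height (|z−center|=15.250 > r=9); Taking the union: only the result so far is present, so the union is just that shape — boundary = 97.00 mm. So its perimeter = 97.00 mm. Layer 31 is larger (97.00 vs 51.08 mm).

layer 31 (z = 7.75 mm)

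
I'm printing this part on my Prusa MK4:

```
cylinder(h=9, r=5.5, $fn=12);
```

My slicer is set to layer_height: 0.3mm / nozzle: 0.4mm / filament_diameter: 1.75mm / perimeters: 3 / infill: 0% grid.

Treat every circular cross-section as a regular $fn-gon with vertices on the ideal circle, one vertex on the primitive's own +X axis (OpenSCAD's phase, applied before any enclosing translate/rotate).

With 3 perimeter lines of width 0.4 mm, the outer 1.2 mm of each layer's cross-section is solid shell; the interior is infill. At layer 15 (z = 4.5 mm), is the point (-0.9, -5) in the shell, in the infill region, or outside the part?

shell

At z = 4.5 mm: the cylinder: section is a regular 12-gon, circumradius r=5.5. Overall, the cross-section is a single solid region. The nearest boundary edge runs (-2.75, -4.76)→(-0.00, -5.50); distance from the point to it = 0.25 mm. The point is inside the cross-section, 0.25 mm from the nearest boundary — within the 1.2 mm shell band (3 × 0.4).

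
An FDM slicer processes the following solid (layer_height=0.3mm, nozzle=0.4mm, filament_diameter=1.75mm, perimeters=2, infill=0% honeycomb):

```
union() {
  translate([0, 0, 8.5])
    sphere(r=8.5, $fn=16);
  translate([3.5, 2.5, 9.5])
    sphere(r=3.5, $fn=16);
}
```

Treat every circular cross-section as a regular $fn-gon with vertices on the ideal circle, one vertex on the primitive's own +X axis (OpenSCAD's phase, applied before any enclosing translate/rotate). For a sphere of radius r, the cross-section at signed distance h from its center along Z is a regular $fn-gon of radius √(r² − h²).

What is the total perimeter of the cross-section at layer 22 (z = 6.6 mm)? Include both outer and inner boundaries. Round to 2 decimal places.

51.72 mm

At z = 6.6 mm: the r=8.5 sphere slices to a regular 16-gon of circumradius 8.285 (√(r²−h²) with h=1.9 from center) (perimeter = 2·16·8.285·sin(180°/16) = 51.72 mm); the sphere at (3.5, 2.5): section is a regular 16-gon, circumradius = √(r²−h²) = √(3.5²−2.9²) = 1.960 (perimeter = 2·16·1.960·sin(180°/16) = 12.23 mm); Combining (union): the r=3.5 sphere at (3.5, 2.5) lies entirely inside the r=8.5 sphere, so the union is just the r=8.5 sphere — boundary = 51.72 mm. Overall, the cross-section is a single solid region. Total boundary length (outer) = 51.72 mm.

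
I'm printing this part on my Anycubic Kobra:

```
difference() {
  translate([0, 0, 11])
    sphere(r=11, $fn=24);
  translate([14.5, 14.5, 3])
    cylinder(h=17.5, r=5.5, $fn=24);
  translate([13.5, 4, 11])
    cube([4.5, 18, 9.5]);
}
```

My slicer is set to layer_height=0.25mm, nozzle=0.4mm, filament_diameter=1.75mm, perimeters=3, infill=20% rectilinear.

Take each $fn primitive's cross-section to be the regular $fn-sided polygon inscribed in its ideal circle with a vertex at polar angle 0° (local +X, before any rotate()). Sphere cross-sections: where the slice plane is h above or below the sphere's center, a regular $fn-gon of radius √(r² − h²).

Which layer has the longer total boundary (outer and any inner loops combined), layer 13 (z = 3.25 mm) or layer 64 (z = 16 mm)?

Layer 13 (z = 3.25): the r=11 sphere slices to a regular 24-gon of circumradius 7.806 (√(r²−h²) with h=7.75 from center) (perimeter = 2·24·7.806·sin(180°/24) = 48.91 mm); the r=5.5 cylinder at (14.5, 14.5) contributes a regular 24-gon of circumradius 5.5 (perimeter = 2·24·5.500·sin(180°/24) = 34.46 mm); the cube at (13.5, 4) is absent (z outside [11, 20.5]); After the difference (first − rest): starting from the r=11 sphere, the r=5.5 cylinder at (14.5, 14.5) misses the remaining region (no effect) — boundary = 48.91 mm. So its perimeter = 48.91 mm. Layer 64 (z = 16): the sphere: section is a regular 24-gon, circumradius = √(r²−h²) = √(11²−5²) = 9.798 (perimeter = 2·24·9.798·sin(180°/24) = 61.39 mm); the r=5.5 cylinder at (14.5, 14.5) gives a regular 24-gon of circumradius 5.5 (constant along its height) (perimeter = 2·24·5.500·sin(180°/24) = 34.46 mm); the 4.5×18 cube at (13.5, 4) contributes its full rectangle (perimeter 45.00 mm); Subtracting the remaining from the first: starting from the r=11 sphere, the r=5.5 cylinder at (14.5, 14.5) misses the remaining region (no effect); the 4.5×18 cube at (13.5, 4) misses the remaining region (no effect) — boundary = 61.39 mm. So its perimeter = 61.39 mm. Layer 64 is larger (61.39 vs 48.91 mm).

layer 64 (z = 16 mm)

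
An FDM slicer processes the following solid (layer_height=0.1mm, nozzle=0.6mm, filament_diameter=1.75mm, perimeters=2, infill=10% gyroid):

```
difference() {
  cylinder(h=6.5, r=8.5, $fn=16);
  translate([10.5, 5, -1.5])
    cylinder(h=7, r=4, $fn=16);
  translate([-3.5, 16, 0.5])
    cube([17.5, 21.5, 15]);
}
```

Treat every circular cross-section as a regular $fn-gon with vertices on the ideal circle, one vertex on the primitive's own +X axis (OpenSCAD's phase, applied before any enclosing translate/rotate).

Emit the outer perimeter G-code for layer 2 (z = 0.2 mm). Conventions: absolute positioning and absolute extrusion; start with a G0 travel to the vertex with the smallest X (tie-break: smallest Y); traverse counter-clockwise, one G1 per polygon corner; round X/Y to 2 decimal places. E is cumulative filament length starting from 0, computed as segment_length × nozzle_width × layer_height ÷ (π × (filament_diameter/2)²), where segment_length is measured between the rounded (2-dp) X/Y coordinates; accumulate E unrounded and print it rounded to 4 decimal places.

At z = 0.2 mm: the r=8.5 cylinder contributes a regular 16-gon of circumradius 8.5; the r=4 cylinder at (10.5, 5) contributes a regular 16-gon of circumradius 4; the cube at (-3.5, 16) is absent (z outside [0.5, 15.5]); Subtracting the remaining from the first: starting from the r=8.5 cylinder, the r=4 cylinder at (10.5, 5) partially overlaps it — only the 1.81 mm² overlap (of its 48.98 mm²) is removed, clipping the outline — 1 connected region. The outline is a single polygon with 20 vertices. Extrusion per mm of travel: 0.6 × 0.1 / (π × 0.875²) = 0.024945. Accumulating E over each segment gives final E = 1.3264.

G0 X-8.50 Y0.00 Z0.20
G1 X-7.85 Y-3.25 E0.0827
G1 X-6.01 Y-6.01 E0.1654
G1 X-3.25 Y-7.85 E0.2482
G1 X0.00 Y-8.50 E0.3308
G1 X3.25 Y-7.85 E0.4135
G1 X6.01 Y-6.01 E0.4963
G1 X7.85 Y-3.25 E0.5790
G1 X8.50 Y0.00 E0.6617
G1 X8.13 Y1.87 E0.7092
G1 X7.67 Y2.17 E0.7229
G1 X6.80 Y3.47 E0.7620
G1 X6.50 Y5.00 E0.8009
G1 X6.54 Y5.21 E0.8062
G1 X6.01 Y6.01 E0.8301
G1 X3.25 Y7.85 E0.9129
G1 X0.00 Y8.50 E0.9955
G1 X-3.25 Y7.85 E1.0782
G1 X-6.01 Y6.01 E1.1610
G1 X-7.85 Y3.25 E1.2437
G1 X-8.50 Y0.00 E1.3264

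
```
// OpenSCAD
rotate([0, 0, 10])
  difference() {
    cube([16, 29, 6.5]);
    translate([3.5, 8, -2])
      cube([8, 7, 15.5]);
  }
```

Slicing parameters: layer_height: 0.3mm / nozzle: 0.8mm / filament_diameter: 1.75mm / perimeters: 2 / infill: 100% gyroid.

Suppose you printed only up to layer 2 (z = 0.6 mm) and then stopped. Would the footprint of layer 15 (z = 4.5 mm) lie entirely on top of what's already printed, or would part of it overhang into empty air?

entirely on top

Compare the two slices. At z = 0.6: the 16×29 cube contributes its full rectangle (area 464.00 mm²); the cube at (3.5, 8) is present — its section is the full 8×7 rectangle (area 56.00 mm²); Taking the first minus the rest: starting from the 16×29 cube (464.00 mm²), the 8×7 cube at (3.5, 8) lies wholly inside it (removes its full 56.00 mm² and its 30.00 mm outline becomes a hole wall) — area = 408.00 mm²; (rotated 10° about Z; rotation is an isometry so areas/perimeters/island counts are preserved). At z = 4.5: the cube is present — its section is the full 16×29 rectangle (area 464.00 mm²); the 8×7 cube at (3.5, 8) contributes its full rectangle (area 56.00 mm²); Subtracting the remaining from the first: starting from the 16×29 cube (464.00 mm²), the 8×7 cube at (3.5, 8) lies wholly inside it (removes its full 56.00 mm² and its 30.00 mm outline becomes a hole wall) — area = 408.00 mm²; (rotated 10° about Z; rotation is an isometry so areas/perimeters/island counts are preserved). Checking containment: the cross-section at z = 4.5 is a subset of the cross-section at z = 0.6.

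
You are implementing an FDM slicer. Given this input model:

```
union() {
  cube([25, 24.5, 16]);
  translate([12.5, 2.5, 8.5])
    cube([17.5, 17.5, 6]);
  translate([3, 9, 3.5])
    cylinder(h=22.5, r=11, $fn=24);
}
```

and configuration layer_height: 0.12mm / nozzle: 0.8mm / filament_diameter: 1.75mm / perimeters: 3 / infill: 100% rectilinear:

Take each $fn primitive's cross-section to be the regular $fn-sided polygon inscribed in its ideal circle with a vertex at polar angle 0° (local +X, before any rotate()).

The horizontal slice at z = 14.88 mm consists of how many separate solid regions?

1

At z = 14.88 mm: the cube is present — its section is the full 25×24.5 rectangle; the cube at (12.5, 2.5) does not reach this height (z outside [8.5, 14.5]); the cylinder at (3, 9): section is a regular 24-gon, circumradius r=11; Taking the union: the regions partially overlap (shared area 239.11 mm²), so overlapping operands fuse into one piece — 1 connected region. The result has 1 disconnected region.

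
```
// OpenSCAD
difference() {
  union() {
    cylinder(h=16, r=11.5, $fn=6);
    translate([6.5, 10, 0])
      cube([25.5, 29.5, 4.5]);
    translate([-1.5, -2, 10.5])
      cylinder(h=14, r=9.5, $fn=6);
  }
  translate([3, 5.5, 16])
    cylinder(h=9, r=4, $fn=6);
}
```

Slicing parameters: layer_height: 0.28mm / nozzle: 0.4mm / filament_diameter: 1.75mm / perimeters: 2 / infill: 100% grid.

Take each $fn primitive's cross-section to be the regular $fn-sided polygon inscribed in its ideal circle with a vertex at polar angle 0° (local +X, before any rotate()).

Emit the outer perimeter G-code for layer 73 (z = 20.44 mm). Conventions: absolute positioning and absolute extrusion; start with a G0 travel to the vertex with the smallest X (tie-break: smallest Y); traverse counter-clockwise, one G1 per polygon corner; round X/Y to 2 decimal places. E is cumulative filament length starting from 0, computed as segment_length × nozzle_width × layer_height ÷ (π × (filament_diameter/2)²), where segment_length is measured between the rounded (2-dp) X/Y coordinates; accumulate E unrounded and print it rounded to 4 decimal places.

G0 X-11.00 Y-2.00 Z20.44
G1 X-6.25 Y-10.23 E0.4425
G1 X3.25 Y-10.23 E0.8848
G1 X8.00 Y-2.00 E1.3273
G1 X5.33 Y2.62 E1.5758
G1 X5.00 Y2.04 E1.6068
G1 X1.00 Y2.04 E1.7931
G1 X-1.00 Y5.50 E1.9792
G1 X-0.58 Y6.23 E2.0184
G1 X-6.25 Y6.23 E2.2824
G1 X-11.00 Y-2.00 E2.7249

At z = 20.44 mm: the cylinder is not intersected at this z (z outside [0, 16]); the cube at (6.5, 10) is absent (z outside [0, 4.5]); the r=9.5 cylinder at (-1.5, -2) contributes a regular 6-gon of circumradius 9.5; Merging all regions: only the r=9.5 cylinder at (-1.5, -2) is present, so the union is just that shape — 1 connected region; the r=4 cylinder at (3, 5.5) contributes a regular 6-gon of circumradius 4; After the difference (first − rest): starting from that combined region, the r=4 cylinder at (3, 5.5) partially overlaps it — only the 19.07 mm² overlap (of its 41.57 mm²) is removed, clipping the outline — 1 connected region. The outline is a single polygon with 10 vertices. Extrusion per mm of travel: 0.4 × 0.28 / (π × 0.875²) = 0.046564. Accumulating E over each segment gives final E = 2.7249.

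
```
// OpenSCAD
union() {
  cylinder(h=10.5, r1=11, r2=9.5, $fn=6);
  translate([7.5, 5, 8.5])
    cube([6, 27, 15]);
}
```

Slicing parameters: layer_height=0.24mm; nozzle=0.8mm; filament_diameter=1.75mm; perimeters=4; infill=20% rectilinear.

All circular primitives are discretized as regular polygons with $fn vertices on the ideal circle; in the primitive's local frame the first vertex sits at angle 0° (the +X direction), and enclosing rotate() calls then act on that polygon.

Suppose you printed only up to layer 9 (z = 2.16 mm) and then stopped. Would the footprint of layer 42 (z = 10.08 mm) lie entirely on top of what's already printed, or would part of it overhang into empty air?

part overhangs

Compare the two slices. At z = 2.16: the cone (r1=11→r2=9.5) has section circumradius 10.691 here — a regular 6-gon (area = (6/2)·10.691²·sin(360°/6) = 296.98 mm²); the cube at (7.5, 5) is absent (z outside [8.5, 23.5]); Combining (union): only the cone is present, so the union is just that shape — area = 296.98 mm². At z = 10.08: the cone (r1=11→r2=9.5) has section circumradius 9.560 here — a regular 6-gon (area = (6/2)·9.560²·sin(360°/6) = 237.45 mm²); the cube at (7.5, 5) is present — its section is the full 6×27 rectangle (area 162.00 mm²); Merging all regions: the 2 present regions are separate (no shared area or edge), so areas and boundary lengths simply add and each stays a separate island — area = 399.45 mm². Checking containment: at z = 10.08 the cross-section extends beyond the z = 2.16 cross-section by about 161.92 mm².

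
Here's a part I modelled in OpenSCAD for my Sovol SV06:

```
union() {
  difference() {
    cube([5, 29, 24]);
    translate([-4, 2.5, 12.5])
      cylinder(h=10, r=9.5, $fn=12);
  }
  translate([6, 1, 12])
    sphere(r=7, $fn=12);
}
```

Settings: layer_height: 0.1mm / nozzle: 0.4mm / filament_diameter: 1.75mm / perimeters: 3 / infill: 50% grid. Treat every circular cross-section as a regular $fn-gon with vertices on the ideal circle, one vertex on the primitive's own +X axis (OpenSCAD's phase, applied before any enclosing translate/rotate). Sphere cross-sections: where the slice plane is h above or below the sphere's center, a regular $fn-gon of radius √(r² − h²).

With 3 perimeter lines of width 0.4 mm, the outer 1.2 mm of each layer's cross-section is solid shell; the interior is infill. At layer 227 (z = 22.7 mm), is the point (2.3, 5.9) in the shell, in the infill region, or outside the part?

infill

At z = 22.7 mm: the 5×29 cube contributes its full rectangle; the cylinder at (-4, 2.5) is absent (z outside [12.5, 22.5]); After the difference (first − rest): none of the subtracted shapes is present at this height, so the 5×29 cube is unchanged — 1 connected region; the sphere at (6, 1) is absent (|z−center|=10.700 > r=7); Combining (union): only that combined region is present, so the union is just that shape — 1 connected region. Overall, the cross-section is a single solid region. The nearest boundary edge runs (0.00, 29.00)→(0.00, 0.00); distance from the point to it = 2.30 mm. The point is inside the cross-section and 2.30 mm from the nearest boundary — more than the 1.2 mm shell width (3 × 0.4), so it's in the infill interior.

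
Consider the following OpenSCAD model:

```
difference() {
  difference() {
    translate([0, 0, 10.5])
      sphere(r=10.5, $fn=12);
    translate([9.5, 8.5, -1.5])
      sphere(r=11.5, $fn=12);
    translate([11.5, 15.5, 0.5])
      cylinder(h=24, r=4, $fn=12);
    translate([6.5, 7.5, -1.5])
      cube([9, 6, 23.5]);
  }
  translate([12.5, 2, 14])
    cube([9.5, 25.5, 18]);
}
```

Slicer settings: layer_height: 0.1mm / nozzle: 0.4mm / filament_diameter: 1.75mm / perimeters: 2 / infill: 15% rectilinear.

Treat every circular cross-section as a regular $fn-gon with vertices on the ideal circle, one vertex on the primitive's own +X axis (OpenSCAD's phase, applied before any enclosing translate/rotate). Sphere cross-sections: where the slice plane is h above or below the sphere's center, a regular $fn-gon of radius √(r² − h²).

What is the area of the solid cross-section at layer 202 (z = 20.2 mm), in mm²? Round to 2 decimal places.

48.48 mm²

At z = 20.2 mm: the sphere: section is a regular 12-gon, circumradius = √(r²−h²) = √(10.5²−9.7²) = 4.020 (area = (12/2)·4.020²·sin(360°/12) = 48.48 mm²); the sphere at (9.5, 8.5) does not reach this height (|z−center|=21.700 > r=11.5); the cylinder at (11.5, 15.5): section is a regular 12-gon, circumradius r=4 (area = (12/2)·4.000²·sin(360°/12) = 48.00 mm²); the cube at (6.5, 7.5) is present — its section is the full 9×6 rectangle (area 54.00 mm²); Subtracting the remaining from the first: starting from the r=10.5 sphere (48.48 mm²), the r=4 cylinder at (11.5, 15.5) misses the remaining region (no effect); the 9×6 cube at (6.5, 7.5) misses the remaining region (no effect) — area = 48.48 mm²; the cube at (12.5, 2) (footprint 9.5×25.5) is included at this height (area 242.25 mm²); Taking the first minus the rest: starting from the result so far (48.48 mm²), the 9.5×25.5 cube at (12.5, 2) misses the remaining region (no effect) — area = 48.48 mm². Overall, the cross-section is a single solid region. Net area = 48.48 mm².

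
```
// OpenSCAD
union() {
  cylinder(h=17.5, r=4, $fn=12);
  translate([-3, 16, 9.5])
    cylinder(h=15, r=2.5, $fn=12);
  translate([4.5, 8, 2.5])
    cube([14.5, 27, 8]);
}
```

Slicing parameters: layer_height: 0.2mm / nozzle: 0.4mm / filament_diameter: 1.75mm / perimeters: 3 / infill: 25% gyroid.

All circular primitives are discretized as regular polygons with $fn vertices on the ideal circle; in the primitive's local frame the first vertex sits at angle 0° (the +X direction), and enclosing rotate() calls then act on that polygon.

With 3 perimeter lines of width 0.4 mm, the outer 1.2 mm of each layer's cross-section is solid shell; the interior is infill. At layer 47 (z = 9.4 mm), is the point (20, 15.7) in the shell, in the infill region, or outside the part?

At z = 9.4 mm: the r=4 cylinder contributes a regular 12-gon of circumradius 4; the cylinder at (-3, 16) does not reach this height (z outside [9.5, 24.5]); the cube at (4.5, 8) is present — its section is the full 14.5×27 rectangle; Combining (union): the 2 present regions are separate (no shared area or edge), so areas and boundary lengths simply add and each stays a separate island — 2 connected regions. Overall, the cross-section has 2 separate islands. The nearest boundary edge runs (19.00, 35.00)→(19.00, 8.00); distance from the point to it = 1.00 mm. The point is not inside any of the regions above, so it lies outside the cross-section (1.00 mm from the nearest boundary).

outside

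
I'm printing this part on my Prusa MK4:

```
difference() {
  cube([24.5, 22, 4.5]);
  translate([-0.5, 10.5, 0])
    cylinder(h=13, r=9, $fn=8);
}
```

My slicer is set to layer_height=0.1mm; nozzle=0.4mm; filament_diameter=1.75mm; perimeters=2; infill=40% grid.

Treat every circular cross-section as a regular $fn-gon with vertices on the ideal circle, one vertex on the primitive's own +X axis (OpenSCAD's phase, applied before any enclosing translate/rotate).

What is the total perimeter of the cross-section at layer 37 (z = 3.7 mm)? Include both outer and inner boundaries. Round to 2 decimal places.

At z = 3.7 mm: the cube (footprint 24.5×22) is included at this height (perimeter 93.00 mm); the cylinder at (-0.5, 10.5): section is a regular 8-gon, circumradius r=9 (perimeter = 2·8·9.000·sin(180°/8) = 55.11 mm); Subtracting the remaining from the first: starting from the 24.5×22 cube, the r=9 cylinder at (-0.5, 10.5) partially overlaps it — only the 105.65 mm² overlap (of its 229.10 mm²) is removed, clipping the outline — boundary = 101.89 mm. Overall, the cross-section is a single solid region. Total boundary length (outer) = 101.89 mm.

101.89 mm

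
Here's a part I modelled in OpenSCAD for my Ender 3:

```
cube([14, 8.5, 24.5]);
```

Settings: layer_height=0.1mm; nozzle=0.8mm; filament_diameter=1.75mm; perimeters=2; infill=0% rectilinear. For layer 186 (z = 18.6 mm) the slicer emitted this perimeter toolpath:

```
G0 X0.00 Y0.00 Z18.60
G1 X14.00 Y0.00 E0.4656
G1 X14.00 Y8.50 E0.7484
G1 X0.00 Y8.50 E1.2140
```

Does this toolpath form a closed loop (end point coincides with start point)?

Start point (G0): (0.00, 0.00). End point (last G1): the path does not return to the start — open.

no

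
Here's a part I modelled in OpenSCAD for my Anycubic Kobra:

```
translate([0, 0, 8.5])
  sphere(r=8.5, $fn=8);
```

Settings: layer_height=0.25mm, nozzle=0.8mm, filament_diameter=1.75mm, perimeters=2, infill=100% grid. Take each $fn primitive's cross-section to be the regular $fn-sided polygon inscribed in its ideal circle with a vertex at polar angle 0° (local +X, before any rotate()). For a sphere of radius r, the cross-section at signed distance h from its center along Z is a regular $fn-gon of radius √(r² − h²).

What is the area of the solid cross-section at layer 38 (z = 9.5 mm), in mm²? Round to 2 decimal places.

At z = 9.5 mm: the r=8.5 sphere contributes a regular 8-gon of circumradius √(8.5²−1²) = 8.441 (area = (8/2)·8.441²·sin(360°/8) = 201.53 mm²). Overall, the cross-section is a single solid region. Net area = 201.53 mm².

201.53 mm²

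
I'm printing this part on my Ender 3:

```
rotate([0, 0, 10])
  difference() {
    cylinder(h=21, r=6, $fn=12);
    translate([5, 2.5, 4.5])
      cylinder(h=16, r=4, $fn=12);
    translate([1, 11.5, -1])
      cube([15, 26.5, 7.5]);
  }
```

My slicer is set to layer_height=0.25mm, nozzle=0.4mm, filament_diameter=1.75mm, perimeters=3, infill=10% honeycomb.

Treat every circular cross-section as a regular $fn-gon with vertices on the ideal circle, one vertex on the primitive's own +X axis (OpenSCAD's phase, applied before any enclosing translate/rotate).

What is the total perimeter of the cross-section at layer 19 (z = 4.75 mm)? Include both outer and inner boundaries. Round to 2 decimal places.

39.22 mm

At z = 4.75 mm: the cylinder: section is a regular 12-gon, circumradius r=6 (perimeter = 2·12·6.000·sin(180°/12) = 37.27 mm); the r=4 cylinder at (5, 2.5) gives a regular 12-gon of circumradius 4 (constant along its height) (perimeter = 2·12·4.000·sin(180°/12) = 24.85 mm); the cube at (1, 11.5) (footprint 15×26.5) is included at this height (perimeter 83.00 mm); Subtracting the remaining from the first: starting from the r=6 cylinder, the r=4 cylinder at (5, 2.5) partially overlaps it — only the 22.66 mm² overlap (of its 48.00 mm²) is removed, clipping the outline; the 15×26.5 cube at (1, 11.5) misses the remaining region (no effect) — boundary = 39.22 mm; (rotated 10° about Z; rotation is an isometry so areas/perimeters/island counts are preserved). Overall, the cross-section is a single solid region. Total boundary length (outer) = 39.22 mm.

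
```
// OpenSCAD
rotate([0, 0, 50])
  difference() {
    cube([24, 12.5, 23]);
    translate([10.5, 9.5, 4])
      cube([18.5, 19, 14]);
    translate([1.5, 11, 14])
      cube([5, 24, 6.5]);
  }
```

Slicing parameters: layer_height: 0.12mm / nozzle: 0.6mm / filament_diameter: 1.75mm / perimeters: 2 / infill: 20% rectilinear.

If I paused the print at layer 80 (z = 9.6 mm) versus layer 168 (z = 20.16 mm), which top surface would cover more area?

layer 168 (z = 20.16 mm)

Layer 80 (z = 9.6): the 24×12.5 cube contributes its full rectangle (area 300.00 mm²); the 18.5×19 cube at (10.5, 9.5) contributes its full rectangle (area 351.50 mm²); the cube at (1.5, 11) does not reach this height (z outside [14, 20.5]); After the difference (first − rest): starting from the 24×12.5 cube (300.00 mm²), the 18.5×19 cube at (10.5, 9.5) partially overlaps it — only the 40.50 mm² overlap (of its 351.50 mm²) is removed, clipping the outline — area = 259.50 mm²; (whole slice rotated 50° about Z — lengths, areas and connectivity unchanged). So its area = 259.50 mm². Layer 168 (z = 20.16): the cube is present — its section is the full 24×12.5 rectangle (area 300.00 mm²); the cube at (10.5, 9.5) is absent (z outside [4, 18]); the 5×24 cube at (1.5, 11) contributes its full rectangle (area 120.00 mm²); Taking the first minus the rest: starting from the 24×12.5 cube (300.00 mm²), the 5×24 cube at (1.5, 11) partially overlaps it — only the 7.50 mm² overlap (of its 120.00 mm²) is removed, clipping the outline — area = 292.50 mm²; (rotated 50° about Z; rotation is an isometry so areas/perimeters/island counts are preserved). So its area = 292.50 mm². Layer 168 is larger (292.50 vs 259.50 mm²).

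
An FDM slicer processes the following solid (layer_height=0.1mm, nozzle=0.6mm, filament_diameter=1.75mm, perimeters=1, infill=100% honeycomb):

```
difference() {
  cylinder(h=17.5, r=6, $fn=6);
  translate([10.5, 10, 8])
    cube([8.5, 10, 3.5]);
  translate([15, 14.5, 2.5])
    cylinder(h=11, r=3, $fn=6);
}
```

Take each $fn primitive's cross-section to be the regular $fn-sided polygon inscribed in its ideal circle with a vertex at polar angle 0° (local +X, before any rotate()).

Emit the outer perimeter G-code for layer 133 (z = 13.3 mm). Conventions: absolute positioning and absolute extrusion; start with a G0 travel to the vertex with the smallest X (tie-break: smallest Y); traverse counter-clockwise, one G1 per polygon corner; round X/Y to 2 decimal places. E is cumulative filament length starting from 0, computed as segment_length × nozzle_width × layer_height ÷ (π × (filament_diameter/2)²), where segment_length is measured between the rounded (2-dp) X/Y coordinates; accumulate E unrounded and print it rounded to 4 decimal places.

At z = 13.3 mm: the r=6 cylinder gives a regular 6-gon of circumradius 6 (constant along its height); the cube at (10.5, 10) is not intersected at this z (z outside [8, 11.5]); the r=3 cylinder at (15, 14.5) gives a regular 6-gon of circumradius 3 (constant along its height); Subtracting the remaining from the first: starting from the r=6 cylinder, the r=3 cylinder at (15, 14.5) misses the remaining region (no effect) — 1 connected region. The outline is a single polygon with 6 vertices. Extrusion per mm of travel: 0.6 × 0.1 / (π × 0.875²) = 0.024945. Accumulating E over each segment gives final E = 0.8984.

G0 X-6.00 Y0.00 Z13.30
G1 X-3.00 Y-5.20 E0.1498
G1 X3.00 Y-5.20 E0.2994
G1 X6.00 Y0.00 E0.4492
G1 X3.00 Y5.20 E0.5989
G1 X-3.00 Y5.20 E0.7486
G1 X-6.00 Y0.00 E0.8984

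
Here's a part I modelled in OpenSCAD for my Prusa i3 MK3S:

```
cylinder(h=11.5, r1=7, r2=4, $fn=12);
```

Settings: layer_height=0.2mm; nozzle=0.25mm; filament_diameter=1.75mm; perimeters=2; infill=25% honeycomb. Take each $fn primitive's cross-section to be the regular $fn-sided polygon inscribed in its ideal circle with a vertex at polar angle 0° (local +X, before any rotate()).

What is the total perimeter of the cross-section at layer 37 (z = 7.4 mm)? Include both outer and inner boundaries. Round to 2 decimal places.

At z = 7.4 mm: the cone contributes a regular 12-gon of circumradius 5.070 (interpolated between r1=7 and r2=4 at t=0.643) (perimeter = 2·12·5.070·sin(180°/12) = 31.49 mm). Overall, the cross-section is a single solid region. Total boundary length (outer) = 31.49 mm.

31.49 mm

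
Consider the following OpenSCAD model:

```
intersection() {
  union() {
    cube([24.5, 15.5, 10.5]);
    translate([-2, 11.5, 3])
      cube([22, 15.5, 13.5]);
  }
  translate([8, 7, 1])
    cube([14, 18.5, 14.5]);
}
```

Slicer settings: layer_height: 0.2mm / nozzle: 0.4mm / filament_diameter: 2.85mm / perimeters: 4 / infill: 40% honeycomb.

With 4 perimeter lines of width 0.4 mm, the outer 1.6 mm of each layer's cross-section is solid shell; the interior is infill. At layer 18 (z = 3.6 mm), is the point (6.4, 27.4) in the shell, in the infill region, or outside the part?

outside

At z = 3.6 mm: the cube is present — its section is the full 24.5×15.5 rectangle; the 22×15.5 cube at (-2, 11.5) contributes its full rectangle; Combining (union): the regions partially overlap (shared area 80.00 mm²), so overlapping operands fuse into one piece — 1 connected region; the 14×18.5 cube at (8, 7) contributes its full rectangle; Taking the intersection: the 14×18.5 cube at (8, 7) partially overlaps the result so far; clipping to the common part keeps 239.00 mm² — 1 connected region. Overall, the cross-section is a single solid region. The nearest boundary edge runs (8.00, 7.00)→(8.00, 25.50); distance from the point to it = 2.48 mm. The point is not inside any of the regions above, so it lies outside the cross-section (2.48 mm from the nearest boundary).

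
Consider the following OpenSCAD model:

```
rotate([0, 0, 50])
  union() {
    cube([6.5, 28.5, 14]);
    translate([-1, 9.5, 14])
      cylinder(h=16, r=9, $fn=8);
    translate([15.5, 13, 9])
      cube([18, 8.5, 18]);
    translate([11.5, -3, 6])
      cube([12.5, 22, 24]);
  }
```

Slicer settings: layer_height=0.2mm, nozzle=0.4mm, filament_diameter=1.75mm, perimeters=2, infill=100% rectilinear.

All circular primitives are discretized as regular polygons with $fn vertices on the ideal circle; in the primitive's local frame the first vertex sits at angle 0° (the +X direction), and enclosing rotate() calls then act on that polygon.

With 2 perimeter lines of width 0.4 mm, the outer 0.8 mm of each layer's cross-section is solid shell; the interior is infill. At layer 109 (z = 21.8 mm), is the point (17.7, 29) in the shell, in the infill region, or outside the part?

outside

At z = 21.8 mm: the cube is absent (z outside [0, 14]); the r=9 cylinder at (-1, 9.5) gives a regular 8-gon of circumradius 9 (constant along its height); the cube at (15.5, 13) (footprint 18×8.5) is included at this height; the cube at (11.5, -3) (footprint 12.5×22) is included at this height; Taking the union: the regions partially overlap (shared area 51.00 mm²), so overlapping operands fuse into one piece — 2 connected regions; (rotated 50° about Z; rotation is an isometry so areas/perimeters/island counts are preserved). Overall, the cross-section has 2 separate islands. Undo the 50° rotation: the query point maps to (33.593, 5.082) in the un-rotated model frame. The nearest boundary edge runs (33.50, 21.50)→(33.50, 13.00); distance from the point to it = 7.92 mm. The point is not inside any of the regions above, so it lies outside the cross-section (7.92 mm from the nearest boundary).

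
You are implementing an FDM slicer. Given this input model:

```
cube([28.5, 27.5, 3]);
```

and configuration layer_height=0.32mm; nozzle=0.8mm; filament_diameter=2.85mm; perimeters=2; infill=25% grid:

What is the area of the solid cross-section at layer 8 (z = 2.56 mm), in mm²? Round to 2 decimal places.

At z = 2.56 mm: the cube (footprint 28.5×27.5) is included at this height (area 783.75 mm²). Overall, the cross-section is a single solid region. Net area = 783.75 mm².

783.75 mm²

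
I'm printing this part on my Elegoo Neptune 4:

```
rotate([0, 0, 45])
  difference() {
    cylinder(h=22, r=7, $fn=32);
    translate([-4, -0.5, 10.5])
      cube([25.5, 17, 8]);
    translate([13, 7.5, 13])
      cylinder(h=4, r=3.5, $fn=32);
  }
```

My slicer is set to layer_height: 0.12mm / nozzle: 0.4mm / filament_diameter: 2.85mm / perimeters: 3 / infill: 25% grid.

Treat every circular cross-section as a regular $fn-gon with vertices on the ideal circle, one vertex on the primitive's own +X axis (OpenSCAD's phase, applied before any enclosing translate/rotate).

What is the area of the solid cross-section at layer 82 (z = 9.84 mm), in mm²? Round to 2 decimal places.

At z = 9.84 mm: the cylinder: section is a regular 32-gon, circumradius r=7 (area = (32/2)·7.000²·sin(360°/32) = 152.95 mm²); the cube at (-4, -0.5) is not intersected at this z (z outside [10.5, 18.5]); the cylinder at (13, 7.5) is absent (z outside [13, 17]); After the difference (first − rest): none of the subtracted shapes is present at this height, so the r=7 cylinder is unchanged — area = 152.95 mm²; (whole slice rotated 45° about Z — lengths, areas and connectivity unchanged). Overall, the cross-section is a single solid region. Net area = 152.95 mm².

152.95 mm²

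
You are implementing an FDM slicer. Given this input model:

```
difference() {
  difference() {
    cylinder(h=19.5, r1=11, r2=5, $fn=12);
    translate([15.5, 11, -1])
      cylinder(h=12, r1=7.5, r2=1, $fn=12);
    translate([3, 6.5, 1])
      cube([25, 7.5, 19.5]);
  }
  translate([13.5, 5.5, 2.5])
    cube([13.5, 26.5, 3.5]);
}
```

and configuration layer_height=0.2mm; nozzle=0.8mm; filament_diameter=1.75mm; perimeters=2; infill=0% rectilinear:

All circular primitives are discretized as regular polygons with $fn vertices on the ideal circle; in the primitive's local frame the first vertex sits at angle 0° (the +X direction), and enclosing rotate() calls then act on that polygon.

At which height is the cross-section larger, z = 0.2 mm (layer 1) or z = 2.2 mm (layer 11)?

layer 1 (z = 0.2 mm)

Layer 1 (z = 0.2): the cone: at t=0.010 of its height the radius interpolates to r₁+(r₂−r₁)t = 10.938, giving a regular 12-gon of that circumradius (area = (12/2)·10.938²·sin(360°/12) = 358.95 mm²); the cone at (15.5, 11): at t=0.100 of its height the radius interpolates to r₁+(r₂−r₁)t = 6.850, giving a regular 12-gon of that circumradius (area = (12/2)·6.850²·sin(360°/12) = 140.77 mm²); the cube at (3, 6.5) is absent (z outside [1, 20.5]); Taking the first minus the rest: starting from the cone (358.95 mm²), the cone at (15.5, 11) misses the remaining region (no effect) — area = 358.95 mm²; the cube at (13.5, 5.5) does not reach this height (z outside [2.5, 6]); After the difference (first − rest): none of the subtracted shapes is present at this height, so that combined region is unchanged — area = 358.95 mm². So its area = 358.95 mm². Layer 11 (z = 2.2): the cone contributes a regular 12-gon of circumradius 10.323 (interpolated between r1=11 and r2=5 at t=0.113) (area = (12/2)·10.323²·sin(360°/12) = 319.70 mm²); the cone at (15.5, 11) (r1=7.5→r2=1) has section circumradius 5.767 here — a regular 12-gon (area = (12/2)·5.767²·sin(360°/12) = 99.76 mm²); the cube at (3, 6.5) (footprint 25×7.5) is included at this height (area 187.50 mm²); Subtracting the remaining from the first: starting from the cone (319.70 mm²), the cone at (15.5, 11) misses the remaining region (no effect); the 25×7.5 cube at (3, 6.5) partially overlaps it — only the 8.88 mm² overlap (of its 187.50 mm²) is removed, clipping the outline — area = 310.82 mm²; the cube at (13.5, 5.5) is not intersected at this z (z outside [2.5, 6]); Taking the first minus the rest: none of the subtracted shapes is present at this height, so that combined region is unchanged — area = 310.82 mm². So its area = 310.82 mm². Layer 1 is larger (358.95 vs 310.82 mm²).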